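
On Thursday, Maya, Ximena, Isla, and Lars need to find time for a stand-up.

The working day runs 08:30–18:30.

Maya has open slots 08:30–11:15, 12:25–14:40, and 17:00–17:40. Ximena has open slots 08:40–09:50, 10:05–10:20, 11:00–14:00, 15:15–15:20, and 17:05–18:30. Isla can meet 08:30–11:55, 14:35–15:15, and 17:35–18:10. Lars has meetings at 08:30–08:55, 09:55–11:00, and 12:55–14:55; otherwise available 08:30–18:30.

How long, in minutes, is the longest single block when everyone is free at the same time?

Lars free within 08:30–18:30: 08:55–09:55, 11:00–12:55, 14:55–18:30.
Maya ∩ Ximena: 08:40–09:50, 10:05–10:20, 11:00–11:15, 12:25–14:00, 17:05–17:40.
Maya ∩ Ximena ∩ Isla: 08:40–09:50, 10:05–10:20, 11:00–11:15, 17:35–17:40.
Maya ∩ Ximena ∩ Isla ∩ Lars: 08:55–09:50, 11:00–11:15, 17:35–17:40.
Common window lengths: 55, 15, 5 min; longest is 55.

55 minutes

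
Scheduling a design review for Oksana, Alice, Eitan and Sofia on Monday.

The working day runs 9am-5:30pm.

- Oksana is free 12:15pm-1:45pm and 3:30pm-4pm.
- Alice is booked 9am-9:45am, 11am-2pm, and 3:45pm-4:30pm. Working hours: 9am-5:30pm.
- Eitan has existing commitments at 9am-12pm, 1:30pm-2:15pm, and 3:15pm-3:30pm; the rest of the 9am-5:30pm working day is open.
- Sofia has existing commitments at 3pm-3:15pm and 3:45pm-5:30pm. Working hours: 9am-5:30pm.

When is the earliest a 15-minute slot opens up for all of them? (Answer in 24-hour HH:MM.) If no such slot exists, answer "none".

Alice free within 09:00–17:30: 09:45–11:00, 14:00–15:45, 16:30–17:30.
Eitan free within 09:00–17:30: 12:00–13:30, 14:15–15:15, 15:30–17:30.
Sofia free within 09:00–17:30: 09:00–15:00, 15:15–15:45.
Oksana ∩ Alice: 15:30–15:45.
Oksana ∩ Alice ∩ Eitan: 15:30–15:45.
Oksana ∩ Alice ∩ Eitan ∩ Sofia: 15:30–15:45.
Windows ≥ 15 min: 15:30–15:45.
Earliest such window starts at 15:30.

15:30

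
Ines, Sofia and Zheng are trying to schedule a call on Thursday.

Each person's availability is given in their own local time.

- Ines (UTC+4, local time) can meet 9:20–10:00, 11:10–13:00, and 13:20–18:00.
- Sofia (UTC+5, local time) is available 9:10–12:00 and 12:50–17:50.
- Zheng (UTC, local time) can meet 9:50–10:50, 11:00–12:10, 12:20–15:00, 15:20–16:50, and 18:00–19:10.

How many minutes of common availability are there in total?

160 minutes

Ines → UTC: 05:20–06:00, 07:10–09:00, 09:20–14:00.
Sofia → UTC: 04:10–07:00, 07:50–12:50.
Zheng → UTC: 09:50–10:50, 11:00–12:10, 12:20–15:00, 15:20–16:50, 18:00–19:10.
Ines ∩ Sofia: 05:20–06:00, 07:50–09:00, 09:20–12:50.
Ines ∩ Sofia ∩ Zheng: 09:50–10:50, 11:00–12:10, 12:20–12:50.
Total common minutes: 60 + 70 + 30 = 160.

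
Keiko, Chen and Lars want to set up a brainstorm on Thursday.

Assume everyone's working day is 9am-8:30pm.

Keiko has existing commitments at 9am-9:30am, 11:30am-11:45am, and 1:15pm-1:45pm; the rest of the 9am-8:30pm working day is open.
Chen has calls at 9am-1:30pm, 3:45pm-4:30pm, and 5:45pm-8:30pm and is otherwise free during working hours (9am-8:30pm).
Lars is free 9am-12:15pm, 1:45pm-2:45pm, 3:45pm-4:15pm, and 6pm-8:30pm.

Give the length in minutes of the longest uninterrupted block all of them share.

Keiko free within 09:00–20:30: 09:30–11:30, 11:45–13:15, 13:45–20:30.
Chen free within 09:00–20:30: 13:30–15:45, 16:30–17:45.
Keiko ∩ Chen: 13:45–15:45, 16:30–17:45.
Keiko ∩ Chen ∩ Lars: 13:45–14:45.
Single common window of 60 minutes.

60 minutes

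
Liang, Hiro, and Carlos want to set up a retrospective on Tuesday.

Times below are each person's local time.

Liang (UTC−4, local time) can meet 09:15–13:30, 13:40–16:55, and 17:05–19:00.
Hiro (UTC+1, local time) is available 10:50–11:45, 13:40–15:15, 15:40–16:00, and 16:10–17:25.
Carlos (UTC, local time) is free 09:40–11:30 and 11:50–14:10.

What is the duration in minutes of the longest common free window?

55 minutes

Liang → UTC: 13:15–17:30, 17:40–20:55, 21:05–23:00.
Hiro → UTC: 09:50–10:45, 12:40–14:15, 14:40–15:00, 15:10–16:25.
Carlos → UTC: 09:40–11:30, 11:50–14:10.
Liang ∩ Hiro: 13:15–14:15, 14:40–15:00, 15:10–16:25.
Liang ∩ Hiro ∩ Carlos: 13:15–14:10.
Single common window of 55 minutes.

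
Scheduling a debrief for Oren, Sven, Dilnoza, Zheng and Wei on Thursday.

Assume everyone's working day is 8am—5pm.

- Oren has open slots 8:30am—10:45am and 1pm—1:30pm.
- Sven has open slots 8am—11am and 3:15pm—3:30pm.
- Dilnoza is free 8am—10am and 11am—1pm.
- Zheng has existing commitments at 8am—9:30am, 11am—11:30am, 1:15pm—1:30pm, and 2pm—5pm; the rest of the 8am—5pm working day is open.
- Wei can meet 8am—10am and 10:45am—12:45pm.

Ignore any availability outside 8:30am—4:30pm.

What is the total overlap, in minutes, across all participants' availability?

30 minutes

Zheng free within 08:00–17:00: 09:30–11:00, 11:30–13:15, 13:30–14:00.
Oren ∩ Sven: 08:30–10:45.
Oren ∩ Sven ∩ Dilnoza: 08:30–10:00.
Oren ∩ Sven ∩ Dilnoza ∩ Zheng: 09:30–10:00.
Oren ∩ Sven ∩ Dilnoza ∩ Zheng ∩ Wei: 09:30–10:00.
Restricted to 08:30–16:30: 09:30–10:00.
Total common minutes: 30.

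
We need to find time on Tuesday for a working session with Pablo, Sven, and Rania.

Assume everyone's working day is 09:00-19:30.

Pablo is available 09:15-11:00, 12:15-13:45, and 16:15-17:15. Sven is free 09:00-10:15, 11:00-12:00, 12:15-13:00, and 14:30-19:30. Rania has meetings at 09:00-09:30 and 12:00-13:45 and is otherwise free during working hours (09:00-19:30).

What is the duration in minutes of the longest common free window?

60 minutes

Rania free within 09:00–19:30: 09:30–12:00, 13:45–19:30.
Pablo ∩ Sven: 09:15–10:15, 12:15–13:00, 16:15–17:15.
Pablo ∩ Sven ∩ Rania: 09:30–10:15, 16:15–17:15.
Common window lengths: 45, 60 min; longest is 60.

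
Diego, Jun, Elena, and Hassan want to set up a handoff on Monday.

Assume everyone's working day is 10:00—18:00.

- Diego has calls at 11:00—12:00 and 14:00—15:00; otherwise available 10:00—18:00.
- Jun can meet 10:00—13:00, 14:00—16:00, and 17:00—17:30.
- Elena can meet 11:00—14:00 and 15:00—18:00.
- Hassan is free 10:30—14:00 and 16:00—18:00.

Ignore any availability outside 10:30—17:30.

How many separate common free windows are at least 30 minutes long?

2

Diego free within 10:00–18:00: 10:00–11:00, 12:00–14:00, 15:00–18:00.
Diego ∩ Jun: 10:00–11:00, 12:00–13:00, 15:00–16:00, 17:00–17:30.
Diego ∩ Jun ∩ Elena: 12:00–13:00, 15:00–16:00, 17:00–17:30.
Diego ∩ Jun ∩ Elena ∩ Hassan: 12:00–13:00, 17:00–17:30.
Restricted to 10:30–17:30: 12:00–13:00, 17:00–17:30.
Windows ≥ 30 min: 12:00–13:00, 17:00–17:30.
That's 2 windows.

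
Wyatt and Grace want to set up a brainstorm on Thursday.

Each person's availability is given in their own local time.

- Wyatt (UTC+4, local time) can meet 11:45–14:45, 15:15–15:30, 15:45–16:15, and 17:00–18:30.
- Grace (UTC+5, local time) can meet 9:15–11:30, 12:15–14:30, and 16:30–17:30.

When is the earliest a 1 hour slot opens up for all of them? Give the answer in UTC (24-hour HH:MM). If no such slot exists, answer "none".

07:45

Wyatt → UTC: 07:45–10:45, 11:15–11:30, 11:45–12:15, 13:00–14:30.
Grace → UTC: 04:15–06:30, 07:15–09:30, 11:30–12:30.
Wyatt ∩ Grace: 07:45–09:30, 11:45–12:15.
Windows ≥ 60 min: 07:45–09:30.
Earliest such window starts at 07:45.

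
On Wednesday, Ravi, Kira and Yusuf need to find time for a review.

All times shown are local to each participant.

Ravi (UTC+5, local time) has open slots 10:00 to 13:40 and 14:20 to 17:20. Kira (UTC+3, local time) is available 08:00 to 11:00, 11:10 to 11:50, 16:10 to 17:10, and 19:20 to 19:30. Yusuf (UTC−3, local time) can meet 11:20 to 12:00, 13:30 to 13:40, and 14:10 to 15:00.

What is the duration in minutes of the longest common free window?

0 minutes

Ravi → UTC: 05:00–08:40, 09:20–12:20.
Kira → UTC: 05:00–08:00, 08:10–08:50, 13:10–14:10, 16:20–16:30.
Yusuf → UTC: 14:20–15:00, 16:30–16:40, 17:10–18:00.
Ravi ∩ Kira: 05:00–08:00, 08:10–08:40.
Ravi ∩ Kira ∩ Yusuf: (none).
No common window.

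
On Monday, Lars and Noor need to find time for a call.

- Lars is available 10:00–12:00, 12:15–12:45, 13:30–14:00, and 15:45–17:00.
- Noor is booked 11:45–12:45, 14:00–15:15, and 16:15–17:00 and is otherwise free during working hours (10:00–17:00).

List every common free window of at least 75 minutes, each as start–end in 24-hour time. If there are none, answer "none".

Noor free within 10:00–17:00: 10:00–11:45, 12:45–14:00, 15:15–16:15.
Lars ∩ Noor: 10:00–11:45, 13:30–14:00, 15:45–16:15.
Windows ≥ 75 min: 10:00–11:45.

10:00–11:45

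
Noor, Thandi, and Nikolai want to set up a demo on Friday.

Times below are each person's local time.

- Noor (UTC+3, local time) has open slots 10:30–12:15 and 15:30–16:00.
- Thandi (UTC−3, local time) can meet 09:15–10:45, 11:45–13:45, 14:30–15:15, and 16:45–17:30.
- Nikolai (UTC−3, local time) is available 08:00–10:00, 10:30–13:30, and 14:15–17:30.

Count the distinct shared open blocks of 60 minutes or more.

Noor → UTC: 07:30–09:15, 12:30–13:00.
Thandi → UTC: 12:15–13:45, 14:45–16:45, 17:30–18:15, 19:45–20:30.
Nikolai → UTC: 11:00–13:00, 13:30–16:30, 17:15–20:30.
Noor ∩ Thandi: 12:30–13:00.
Noor ∩ Thandi ∩ Nikolai: 12:30–13:00.
Windows ≥ 60 min: (none).
That's 0 windows.

0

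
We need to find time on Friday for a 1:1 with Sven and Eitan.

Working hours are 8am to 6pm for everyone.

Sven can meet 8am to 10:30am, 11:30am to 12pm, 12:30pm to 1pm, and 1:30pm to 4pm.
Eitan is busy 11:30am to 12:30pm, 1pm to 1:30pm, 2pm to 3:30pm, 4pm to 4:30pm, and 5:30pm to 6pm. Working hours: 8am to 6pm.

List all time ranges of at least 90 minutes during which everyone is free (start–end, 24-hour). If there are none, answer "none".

08:00–10:30

Eitan free within 08:00–18:00: 08:00–11:30, 12:30–13:00, 13:30–14:00, 15:30–16:00, 16:30–17:30.
Sven ∩ Eitan: 08:00–10:30, 12:30–13:00, 13:30–14:00, 15:30–16:00.
Windows ≥ 90 min: 08:00–10:30.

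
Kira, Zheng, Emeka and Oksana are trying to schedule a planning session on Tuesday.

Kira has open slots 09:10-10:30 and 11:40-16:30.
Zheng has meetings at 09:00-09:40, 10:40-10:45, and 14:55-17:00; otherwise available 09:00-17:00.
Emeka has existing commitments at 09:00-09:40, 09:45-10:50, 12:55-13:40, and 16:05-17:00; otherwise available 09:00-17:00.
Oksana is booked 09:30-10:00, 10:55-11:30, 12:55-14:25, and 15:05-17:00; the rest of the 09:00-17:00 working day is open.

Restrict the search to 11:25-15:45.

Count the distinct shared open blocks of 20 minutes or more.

2

Zheng free within 09:00–17:00: 09:40–10:40, 10:45–14:55.
Emeka free within 09:00–17:00: 09:40–09:45, 10:50–12:55, 13:40–16:05.
Oksana free within 09:00–17:00: 09:00–09:30, 10:00–10:55, 11:30–12:55, 14:25–15:05.
Kira ∩ Zheng: 09:40–10:30, 11:40–14:55.
Kira ∩ Zheng ∩ Emeka: 09:40–09:45, 11:40–12:55, 13:40–14:55.
Kira ∩ Zheng ∩ Emeka ∩ Oksana: 11:40–12:55, 14:25–14:55.
Restricted to 11:25–15:45: 11:40–12:55, 14:25–14:55.
Windows ≥ 20 min: 11:40–12:55, 14:25–14:55.
That's 2 windows.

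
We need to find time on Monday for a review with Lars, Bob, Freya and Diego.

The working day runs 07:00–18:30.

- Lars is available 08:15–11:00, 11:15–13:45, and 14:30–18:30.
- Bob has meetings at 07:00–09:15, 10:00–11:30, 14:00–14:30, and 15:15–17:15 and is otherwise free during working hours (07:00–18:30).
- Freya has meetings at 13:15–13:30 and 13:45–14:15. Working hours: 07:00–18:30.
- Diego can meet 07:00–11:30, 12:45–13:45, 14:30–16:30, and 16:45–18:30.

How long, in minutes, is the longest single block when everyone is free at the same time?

Bob free within 07:00–18:30: 09:15–10:00, 11:30–14:00, 14:30–15:15, 17:15–18:30.
Freya free within 07:00–18:30: 07:00–13:15, 13:30–13:45, 14:15–18:30.
Lars ∩ Bob: 09:15–10:00, 11:30–13:45, 14:30–15:15, 17:15–18:30.
Lars ∩ Bob ∩ Freya: 09:15–10:00, 11:30–13:15, 13:30–13:45, 14:30–15:15, 17:15–18:30.
Lars ∩ Bob ∩ Freya ∩ Diego: 09:15–10:00, 12:45–13:15, 13:30–13:45, 14:30–15:15, 17:15–18:30.
Common window lengths: 45, 30, 15, 45, 75 min; longest is 75.

75 minutes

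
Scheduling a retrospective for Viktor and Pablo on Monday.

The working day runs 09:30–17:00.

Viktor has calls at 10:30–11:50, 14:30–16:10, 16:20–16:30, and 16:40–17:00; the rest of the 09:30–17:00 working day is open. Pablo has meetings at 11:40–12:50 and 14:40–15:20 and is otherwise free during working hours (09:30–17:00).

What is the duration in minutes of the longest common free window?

100 minutes

Viktor free within 09:30–17:00: 09:30–10:30, 11:50–14:30, 16:10–16:20, 16:30–16:40.
Pablo free within 09:30–17:00: 09:30–11:40, 12:50–14:40, 15:20–17:00.
Viktor ∩ Pablo: 09:30–10:30, 12:50–14:30, 16:10–16:20, 16:30–16:40.
Common window lengths: 60, 100, 10, 10 min; longest is 100.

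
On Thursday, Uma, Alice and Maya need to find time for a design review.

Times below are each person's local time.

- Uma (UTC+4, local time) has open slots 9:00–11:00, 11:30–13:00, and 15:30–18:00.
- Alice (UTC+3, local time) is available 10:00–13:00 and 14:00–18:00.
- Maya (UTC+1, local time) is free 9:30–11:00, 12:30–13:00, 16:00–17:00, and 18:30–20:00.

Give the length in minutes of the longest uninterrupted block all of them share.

30 minutes

Uma → UTC: 05:00–07:00, 07:30–09:00, 11:30–14:00.
Alice → UTC: 07:00–10:00, 11:00–15:00.
Maya → UTC: 08:30–10:00, 11:30–12:00, 15:00–16:00, 17:30–19:00.
Uma ∩ Alice: 07:30–09:00, 11:30–14:00.
Uma ∩ Alice ∩ Maya: 08:30–09:00, 11:30–12:00.
Common window lengths: 30, 30 min; longest is 30.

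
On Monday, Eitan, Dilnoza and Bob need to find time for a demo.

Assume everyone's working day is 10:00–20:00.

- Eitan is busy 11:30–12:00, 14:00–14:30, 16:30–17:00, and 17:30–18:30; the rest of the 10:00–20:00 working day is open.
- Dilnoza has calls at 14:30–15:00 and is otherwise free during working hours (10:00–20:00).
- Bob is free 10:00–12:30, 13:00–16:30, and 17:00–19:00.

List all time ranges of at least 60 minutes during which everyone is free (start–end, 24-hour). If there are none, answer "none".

10:00–11:30, 13:00–14:00, 15:00–16:30

Eitan free within 10:00–20:00: 10:00–11:30, 12:00–14:00, 14:30–16:30, 17:00–17:30, 18:30–20:00.
Dilnoza free within 10:00–20:00: 10:00–14:30, 15:00–20:00.
Eitan ∩ Dilnoza: 10:00–11:30, 12:00–14:00, 15:00–16:30, 17:00–17:30, 18:30–20:00.
Eitan ∩ Dilnoza ∩ Bob: 10:00–11:30, 12:00–12:30, 13:00–14:00, 15:00–16:30, 17:00–17:30, 18:30–19:00.
Windows ≥ 60 min: 10:00–11:30, 13:00–14:00, 15:00–16:30.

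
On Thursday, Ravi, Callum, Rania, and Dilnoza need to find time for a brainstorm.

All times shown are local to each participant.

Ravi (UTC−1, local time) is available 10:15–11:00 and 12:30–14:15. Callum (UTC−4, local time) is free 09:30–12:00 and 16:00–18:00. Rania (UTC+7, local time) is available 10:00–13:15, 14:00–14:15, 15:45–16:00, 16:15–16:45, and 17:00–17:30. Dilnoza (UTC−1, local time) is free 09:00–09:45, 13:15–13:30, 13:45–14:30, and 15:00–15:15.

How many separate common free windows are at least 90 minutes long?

Ravi → UTC: 11:15–12:00, 13:30–15:15.
Callum → UTC: 13:30–16:00, 20:00–22:00.
Rania → UTC: 03:00–06:15, 07:00–07:15, 08:45–09:00, 09:15–09:45, 10:00–10:30.
Dilnoza → UTC: 10:00–10:45, 14:15–14:30, 14:45–15:30, 16:00–16:15.
Ravi ∩ Callum: 13:30–15:15.
Ravi ∩ Callum ∩ Rania: (none).
Ravi ∩ Callum ∩ Rania ∩ Dilnoza: (none).
Windows ≥ 90 min: (none).
That's 0 windows.

0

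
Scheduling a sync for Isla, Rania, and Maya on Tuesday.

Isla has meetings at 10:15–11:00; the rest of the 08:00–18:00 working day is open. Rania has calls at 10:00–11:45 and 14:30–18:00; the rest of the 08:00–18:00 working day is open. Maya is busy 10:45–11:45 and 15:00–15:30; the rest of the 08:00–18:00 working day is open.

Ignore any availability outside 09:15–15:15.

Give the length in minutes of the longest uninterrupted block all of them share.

165 minutes

Isla free within 08:00–18:00: 08:00–10:15, 11:00–18:00.
Rania free within 08:00–18:00: 08:00–10:00, 11:45–14:30.
Maya free within 08:00–18:00: 08:00–10:45, 11:45–15:00, 15:30–18:00.
Isla ∩ Rania: 08:00–10:00, 11:45–14:30.
Isla ∩ Rania ∩ Maya: 08:00–10:00, 11:45–14:30.
Restricted to 09:15–15:15: 09:15–10:00, 11:45–14:30.
Common window lengths: 45, 165 min; longest is 165.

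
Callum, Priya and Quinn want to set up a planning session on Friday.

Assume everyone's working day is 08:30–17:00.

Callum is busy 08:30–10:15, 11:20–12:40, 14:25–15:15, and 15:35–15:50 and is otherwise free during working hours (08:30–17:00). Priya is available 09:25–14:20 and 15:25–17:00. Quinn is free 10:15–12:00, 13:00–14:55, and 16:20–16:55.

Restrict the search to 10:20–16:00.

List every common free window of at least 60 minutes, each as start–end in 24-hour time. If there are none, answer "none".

10:20–11:20, 13:00–14:20

Callum free within 08:30–17:00: 10:15–11:20, 12:40–14:25, 15:15–15:35, 15:50–17:00.
Callum ∩ Priya: 10:15–11:20, 12:40–14:20, 15:25–15:35, 15:50–17:00.
Callum ∩ Priya ∩ Quinn: 10:15–11:20, 13:00–14:20, 16:20–16:55.
Restricted to 10:20–16:00: 10:20–11:20, 13:00–14:20.
Windows ≥ 60 min: 10:20–11:20, 13:00–14:20.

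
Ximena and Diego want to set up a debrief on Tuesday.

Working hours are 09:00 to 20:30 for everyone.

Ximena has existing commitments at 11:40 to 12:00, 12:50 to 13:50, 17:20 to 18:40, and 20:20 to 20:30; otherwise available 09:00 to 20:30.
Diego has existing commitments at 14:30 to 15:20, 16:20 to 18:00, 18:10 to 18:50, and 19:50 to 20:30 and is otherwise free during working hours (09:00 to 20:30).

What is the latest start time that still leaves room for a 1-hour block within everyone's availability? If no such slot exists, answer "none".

Ximena free within 09:00–20:30: 09:00–11:40, 12:00–12:50, 13:50–17:20, 18:40–20:20.
Diego free within 09:00–20:30: 09:00–14:30, 15:20–16:20, 18:00–18:10, 18:50–19:50.
Ximena ∩ Diego: 09:00–11:40, 12:00–12:50, 13:50–14:30, 15:20–16:20, 18:50–19:50.
Windows ≥ 60 min: 09:00–11:40, 15:20–16:20, 18:50–19:50.
Latest start in the last window 18:50–19:50 is 19:50 − 60 min = 18:50.

18:50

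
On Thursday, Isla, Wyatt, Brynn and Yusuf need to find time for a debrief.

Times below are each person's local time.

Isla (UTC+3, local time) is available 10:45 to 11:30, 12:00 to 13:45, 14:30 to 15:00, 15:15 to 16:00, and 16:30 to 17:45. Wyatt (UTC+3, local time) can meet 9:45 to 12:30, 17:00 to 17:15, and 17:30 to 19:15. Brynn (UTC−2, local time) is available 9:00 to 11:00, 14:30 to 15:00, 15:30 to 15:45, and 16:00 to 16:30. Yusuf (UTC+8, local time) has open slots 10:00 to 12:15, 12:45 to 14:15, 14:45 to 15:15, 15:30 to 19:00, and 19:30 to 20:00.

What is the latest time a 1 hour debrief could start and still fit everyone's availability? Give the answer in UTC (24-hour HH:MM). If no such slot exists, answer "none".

Isla → UTC: 07:45–08:30, 09:00–10:45, 11:30–12:00, 12:15–13:00, 13:30–14:45.
Wyatt → UTC: 06:45–09:30, 14:00–14:15, 14:30–16:15.
Brynn → UTC: 11:00–13:00, 16:30–17:00, 17:30–17:45, 18:00–18:30.
Yusuf → UTC: 02:00–04:15, 04:45–06:15, 06:45–07:15, 07:30–11:00, 11:30–12:00.
Isla ∩ Wyatt: 07:45–08:30, 09:00–09:30, 14:00–14:15, 14:30–14:45.
Isla ∩ Wyatt ∩ Brynn: (none).
Isla ∩ Wyatt ∩ Brynn ∩ Yusuf: (none).
Windows ≥ 60 min: (none).

none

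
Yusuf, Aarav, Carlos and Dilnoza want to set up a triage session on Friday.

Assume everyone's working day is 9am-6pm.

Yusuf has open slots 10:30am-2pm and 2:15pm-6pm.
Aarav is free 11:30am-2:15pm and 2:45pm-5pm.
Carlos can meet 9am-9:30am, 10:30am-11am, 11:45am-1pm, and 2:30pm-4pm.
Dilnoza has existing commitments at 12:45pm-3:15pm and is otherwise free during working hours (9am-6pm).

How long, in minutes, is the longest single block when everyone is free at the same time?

Dilnoza free within 09:00–18:00: 09:00–12:45, 15:15–18:00.
Yusuf ∩ Aarav: 11:30–14:00, 14:45–17:00.
Yusuf ∩ Aarav ∩ Carlos: 11:45–13:00, 14:45–16:00.
Yusuf ∩ Aarav ∩ Carlos ∩ Dilnoza: 11:45–12:45, 15:15–16:00.
Common window lengths: 60, 45 min; longest is 60.

60 minutes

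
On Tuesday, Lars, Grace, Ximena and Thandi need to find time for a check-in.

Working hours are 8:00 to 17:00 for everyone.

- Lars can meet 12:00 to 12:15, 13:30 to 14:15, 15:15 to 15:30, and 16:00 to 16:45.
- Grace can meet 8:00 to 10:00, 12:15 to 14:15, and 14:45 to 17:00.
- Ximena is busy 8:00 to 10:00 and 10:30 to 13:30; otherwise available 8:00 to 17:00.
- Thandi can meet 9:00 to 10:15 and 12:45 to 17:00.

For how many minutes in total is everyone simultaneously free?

105 minutes

Ximena free within 08:00–17:00: 10:00–10:30, 13:30–17:00.
Lars ∩ Grace: 13:30–14:15, 15:15–15:30, 16:00–16:45.
Lars ∩ Grace ∩ Ximena: 13:30–14:15, 15:15–15:30, 16:00–16:45.
Lars ∩ Grace ∩ Ximena ∩ Thandi: 13:30–14:15, 15:15–15:30, 16:00–16:45.
Total common minutes: 45 + 15 + 45 = 105.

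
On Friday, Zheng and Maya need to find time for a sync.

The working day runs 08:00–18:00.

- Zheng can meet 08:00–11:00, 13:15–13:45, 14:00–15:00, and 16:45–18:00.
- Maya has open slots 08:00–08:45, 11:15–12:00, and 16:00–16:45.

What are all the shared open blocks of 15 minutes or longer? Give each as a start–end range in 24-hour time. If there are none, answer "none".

Zheng ∩ Maya: 08:00–08:45.
Windows ≥ 15 min: 08:00–08:45.

08:00–08:45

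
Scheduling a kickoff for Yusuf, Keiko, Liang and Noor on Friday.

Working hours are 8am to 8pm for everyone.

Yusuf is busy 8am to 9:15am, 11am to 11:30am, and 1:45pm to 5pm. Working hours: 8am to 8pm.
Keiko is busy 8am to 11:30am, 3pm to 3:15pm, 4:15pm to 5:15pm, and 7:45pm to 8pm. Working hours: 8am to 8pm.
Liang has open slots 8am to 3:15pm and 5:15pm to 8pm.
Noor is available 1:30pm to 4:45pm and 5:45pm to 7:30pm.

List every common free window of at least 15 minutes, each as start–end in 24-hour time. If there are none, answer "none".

Yusuf free within 08:00–20:00: 09:15–11:00, 11:30–13:45, 17:00–20:00.
Keiko free within 08:00–20:00: 11:30–15:00, 15:15–16:15, 17:15–19:45.
Yusuf ∩ Keiko: 11:30–13:45, 17:15–19:45.
Yusuf ∩ Keiko ∩ Liang: 11:30–13:45, 17:15–19:45.
Yusuf ∩ Keiko ∩ Liang ∩ Noor: 13:30–13:45, 17:45–19:30.
Windows ≥ 15 min: 13:30–13:45, 17:45–19:30.

13:30–13:45, 17:45–19:30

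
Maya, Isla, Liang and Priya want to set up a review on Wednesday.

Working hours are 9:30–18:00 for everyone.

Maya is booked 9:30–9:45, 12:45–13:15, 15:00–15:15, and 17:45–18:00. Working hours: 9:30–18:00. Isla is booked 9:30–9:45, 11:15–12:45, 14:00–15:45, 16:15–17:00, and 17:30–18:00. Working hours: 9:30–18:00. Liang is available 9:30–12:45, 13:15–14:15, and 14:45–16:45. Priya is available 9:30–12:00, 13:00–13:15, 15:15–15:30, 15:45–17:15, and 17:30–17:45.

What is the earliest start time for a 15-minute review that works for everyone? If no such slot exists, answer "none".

Maya free within 09:30–18:00: 09:45–12:45, 13:15–15:00, 15:15–17:45.
Isla free within 09:30–18:00: 09:45–11:15, 12:45–14:00, 15:45–16:15, 17:00–17:30.
Maya ∩ Isla: 09:45–11:15, 13:15–14:00, 15:45–16:15, 17:00–17:30.
Maya ∩ Isla ∩ Liang: 09:45–11:15, 13:15–14:00, 15:45–16:15.
Maya ∩ Isla ∩ Liang ∩ Priya: 09:45–11:15, 15:45–16:15.
Windows ≥ 15 min: 09:45–11:15, 15:45–16:15.
Earliest such window starts at 09:45.

09:45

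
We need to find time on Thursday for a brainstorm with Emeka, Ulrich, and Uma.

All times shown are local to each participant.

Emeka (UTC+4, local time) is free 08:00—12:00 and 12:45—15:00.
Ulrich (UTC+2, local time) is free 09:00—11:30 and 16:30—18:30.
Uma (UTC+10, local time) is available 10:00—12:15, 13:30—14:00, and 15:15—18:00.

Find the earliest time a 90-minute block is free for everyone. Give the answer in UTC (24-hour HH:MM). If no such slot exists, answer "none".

none

Emeka → UTC: 04:00–08:00, 08:45–11:00.
Ulrich → UTC: 07:00–09:30, 14:30–16:30.
Uma → UTC: 00:00–02:15, 03:30–04:00, 05:15–08:00.
Emeka ∩ Ulrich: 07:00–08:00, 08:45–09:30.
Emeka ∩ Ulrich ∩ Uma: 07:00–08:00.
Windows ≥ 90 min: (none).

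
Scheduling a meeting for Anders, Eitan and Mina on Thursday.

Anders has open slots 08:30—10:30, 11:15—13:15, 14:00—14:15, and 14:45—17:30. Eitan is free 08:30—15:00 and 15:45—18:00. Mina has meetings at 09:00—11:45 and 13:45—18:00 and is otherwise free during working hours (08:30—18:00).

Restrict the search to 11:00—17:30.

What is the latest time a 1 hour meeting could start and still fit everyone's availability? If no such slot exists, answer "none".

Mina free within 08:30–18:00: 08:30–09:00, 11:45–13:45.
Anders ∩ Eitan: 08:30–10:30, 11:15–13:15, 14:00–14:15, 14:45–15:00, 15:45–17:30.
Anders ∩ Eitan ∩ Mina: 08:30–09:00, 11:45–13:15.
Restricted to 11:00–17:30: 11:45–13:15.
Windows ≥ 60 min: 11:45–13:15.
Latest start in the last window 11:45–13:15 is 13:15 − 60 min = 12:15.

12:15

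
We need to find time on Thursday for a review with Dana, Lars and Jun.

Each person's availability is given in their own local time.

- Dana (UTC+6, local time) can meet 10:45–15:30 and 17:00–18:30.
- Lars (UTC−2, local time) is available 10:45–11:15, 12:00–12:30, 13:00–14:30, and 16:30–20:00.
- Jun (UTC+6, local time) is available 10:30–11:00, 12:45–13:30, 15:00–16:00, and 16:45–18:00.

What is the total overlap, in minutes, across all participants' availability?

0 minutes

Dana → UTC: 04:45–09:30, 11:00–12:30.
Lars → UTC: 12:45–13:15, 14:00–14:30, 15:00–16:30, 18:30–22:00.
Jun → UTC: 04:30–05:00, 06:45–07:30, 09:00–10:00, 10:45–12:00.
Dana ∩ Lars: (none).
Dana ∩ Lars ∩ Jun: (none).
Total common minutes: 0.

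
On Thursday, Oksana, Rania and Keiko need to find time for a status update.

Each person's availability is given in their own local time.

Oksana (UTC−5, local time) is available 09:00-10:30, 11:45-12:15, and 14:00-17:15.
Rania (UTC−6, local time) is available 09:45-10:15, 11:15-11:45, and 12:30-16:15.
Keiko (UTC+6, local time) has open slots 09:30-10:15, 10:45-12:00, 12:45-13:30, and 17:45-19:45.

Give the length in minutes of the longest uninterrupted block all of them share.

Oksana → UTC: 14:00–15:30, 16:45–17:15, 19:00–22:15.
Rania → UTC: 15:45–16:15, 17:15–17:45, 18:30–22:15.
Keiko → UTC: 03:30–04:15, 04:45–06:00, 06:45–07:30, 11:45–13:45.
Oksana ∩ Rania: 19:00–22:15.
Oksana ∩ Rania ∩ Keiko: (none).
No common window.

0 minutes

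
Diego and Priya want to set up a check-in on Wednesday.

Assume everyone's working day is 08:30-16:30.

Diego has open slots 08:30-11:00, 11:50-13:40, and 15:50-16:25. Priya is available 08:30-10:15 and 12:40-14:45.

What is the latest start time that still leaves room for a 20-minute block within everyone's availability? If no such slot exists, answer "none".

Diego ∩ Priya: 08:30–10:15, 12:40–13:40.
Windows ≥ 20 min: 08:30–10:15, 12:40–13:40.
Latest start in the last window 12:40–13:40 is 13:40 − 20 min = 13:20.

13:20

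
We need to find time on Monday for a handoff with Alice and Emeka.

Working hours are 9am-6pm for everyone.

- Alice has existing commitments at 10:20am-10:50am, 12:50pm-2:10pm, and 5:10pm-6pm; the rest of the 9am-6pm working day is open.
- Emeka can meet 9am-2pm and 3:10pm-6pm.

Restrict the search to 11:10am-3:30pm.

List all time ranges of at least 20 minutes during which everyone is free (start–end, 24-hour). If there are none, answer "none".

11:10–12:50, 15:10–15:30

Alice free within 09:00–18:00: 09:00–10:20, 10:50–12:50, 14:10–17:10.
Alice ∩ Emeka: 09:00–10:20, 10:50–12:50, 15:10–17:10.
Restricted to 11:10–15:30: 11:10–12:50, 15:10–15:30.
Windows ≥ 20 min: 11:10–12:50, 15:10–15:30.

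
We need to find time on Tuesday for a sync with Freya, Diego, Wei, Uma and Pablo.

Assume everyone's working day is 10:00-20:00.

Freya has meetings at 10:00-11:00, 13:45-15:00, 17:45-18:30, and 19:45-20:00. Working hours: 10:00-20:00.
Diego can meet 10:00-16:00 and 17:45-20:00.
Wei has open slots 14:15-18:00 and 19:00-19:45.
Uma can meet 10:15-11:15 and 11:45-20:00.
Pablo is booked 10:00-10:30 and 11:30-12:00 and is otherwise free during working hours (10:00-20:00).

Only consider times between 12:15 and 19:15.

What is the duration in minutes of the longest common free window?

Freya free within 10:00–20:00: 11:00–13:45, 15:00–17:45, 18:30–19:45.
Pablo free within 10:00–20:00: 10:30–11:30, 12:00–20:00.
Freya ∩ Diego: 11:00–13:45, 15:00–16:00, 18:30–19:45.
Freya ∩ Diego ∩ Wei: 15:00–16:00, 19:00–19:45.
Freya ∩ Diego ∩ Wei ∩ Uma: 15:00–16:00, 19:00–19:45.
Freya ∩ Diego ∩ Wei ∩ Uma ∩ Pablo: 15:00–16:00, 19:00–19:45.
Restricted to 12:15–19:15: 15:00–16:00, 19:00–19:15.
Common window lengths: 60, 15 min; longest is 60.

60 minutes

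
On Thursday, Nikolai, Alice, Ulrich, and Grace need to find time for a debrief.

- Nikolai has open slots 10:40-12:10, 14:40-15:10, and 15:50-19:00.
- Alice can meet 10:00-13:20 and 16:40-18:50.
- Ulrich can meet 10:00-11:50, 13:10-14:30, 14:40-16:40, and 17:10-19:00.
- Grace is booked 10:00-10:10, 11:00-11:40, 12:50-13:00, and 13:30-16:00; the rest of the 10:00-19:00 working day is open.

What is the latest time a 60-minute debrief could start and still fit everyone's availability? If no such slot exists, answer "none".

17:50

Grace free within 10:00–19:00: 10:10–11:00, 11:40–12:50, 13:00–13:30, 16:00–19:00.
Nikolai ∩ Alice: 10:40–12:10, 16:40–18:50.
Nikolai ∩ Alice ∩ Ulrich: 10:40–11:50, 17:10–18:50.
Nikolai ∩ Alice ∩ Ulrich ∩ Grace: 10:40–11:00, 11:40–11:50, 17:10–18:50.
Windows ≥ 60 min: 17:10–18:50.
Latest start in the last window 17:10–18:50 is 18:50 − 60 min = 17:50.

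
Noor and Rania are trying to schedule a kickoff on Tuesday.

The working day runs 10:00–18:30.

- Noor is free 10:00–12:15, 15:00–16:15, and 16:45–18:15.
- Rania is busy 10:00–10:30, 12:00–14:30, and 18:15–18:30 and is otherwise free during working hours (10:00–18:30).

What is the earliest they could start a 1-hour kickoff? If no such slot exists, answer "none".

Rania free within 10:00–18:30: 10:30–12:00, 14:30–18:15.
Noor ∩ Rania: 10:30–12:00, 15:00–16:15, 16:45–18:15.
Windows ≥ 60 min: 10:30–12:00, 15:00–16:15, 16:45–18:15.
Earliest such window starts at 10:30.

10:30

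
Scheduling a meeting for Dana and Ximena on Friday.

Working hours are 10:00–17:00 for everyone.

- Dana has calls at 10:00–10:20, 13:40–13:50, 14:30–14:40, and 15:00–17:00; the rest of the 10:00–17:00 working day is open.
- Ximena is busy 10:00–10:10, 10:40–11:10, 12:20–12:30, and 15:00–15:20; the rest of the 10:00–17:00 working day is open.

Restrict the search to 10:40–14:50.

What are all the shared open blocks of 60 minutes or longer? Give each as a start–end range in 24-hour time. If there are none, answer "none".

Dana free within 10:00–17:00: 10:20–13:40, 13:50–14:30, 14:40–15:00.
Ximena free within 10:00–17:00: 10:10–10:40, 11:10–12:20, 12:30–15:00, 15:20–17:00.
Dana ∩ Ximena: 10:20–10:40, 11:10–12:20, 12:30–13:40, 13:50–14:30, 14:40–15:00.
Restricted to 10:40–14:50: 11:10–12:20, 12:30–13:40, 13:50–14:30, 14:40–14:50.
Windows ≥ 60 min: 11:10–12:20, 12:30–13:40.

11:10–12:20, 12:30–13:40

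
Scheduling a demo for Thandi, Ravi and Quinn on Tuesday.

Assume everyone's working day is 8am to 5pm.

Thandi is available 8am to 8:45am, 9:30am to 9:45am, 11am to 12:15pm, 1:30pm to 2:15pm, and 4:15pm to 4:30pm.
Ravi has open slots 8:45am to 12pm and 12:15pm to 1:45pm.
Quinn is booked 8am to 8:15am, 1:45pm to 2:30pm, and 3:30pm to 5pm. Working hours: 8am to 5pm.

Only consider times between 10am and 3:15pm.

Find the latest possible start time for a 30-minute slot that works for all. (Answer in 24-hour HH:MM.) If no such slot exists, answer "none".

11:30

Quinn free within 08:00–17:00: 08:15–13:45, 14:30–15:30.
Thandi ∩ Ravi: 09:30–09:45, 11:00–12:00, 13:30–13:45.
Thandi ∩ Ravi ∩ Quinn: 09:30–09:45, 11:00–12:00, 13:30–13:45.
Restricted to 10:00–15:15: 11:00–12:00, 13:30–13:45.
Windows ≥ 30 min: 11:00–12:00.
Latest start in the last window 11:00–12:00 is 12:00 − 30 min = 11:30.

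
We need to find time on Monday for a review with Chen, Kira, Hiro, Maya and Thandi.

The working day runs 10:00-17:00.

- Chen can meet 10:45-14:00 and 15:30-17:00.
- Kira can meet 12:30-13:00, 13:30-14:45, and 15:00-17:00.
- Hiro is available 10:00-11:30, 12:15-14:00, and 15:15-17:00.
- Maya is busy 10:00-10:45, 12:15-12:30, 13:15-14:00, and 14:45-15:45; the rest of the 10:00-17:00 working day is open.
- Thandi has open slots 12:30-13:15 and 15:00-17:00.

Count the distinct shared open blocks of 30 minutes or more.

Maya free within 10:00–17:00: 10:45–12:15, 12:30–13:15, 14:00–14:45, 15:45–17:00.
Chen ∩ Kira: 12:30–13:00, 13:30–14:00, 15:30–17:00.
Chen ∩ Kira ∩ Hiro: 12:30–13:00, 13:30–14:00, 15:30–17:00.
Chen ∩ Kira ∩ Hiro ∩ Maya: 12:30–13:00, 15:45–17:00.
Chen ∩ Kira ∩ Hiro ∩ Maya ∩ Thandi: 12:30–13:00, 15:45–17:00.
Windows ≥ 30 min: 12:30–13:00, 15:45–17:00.
That's 2 windows.

2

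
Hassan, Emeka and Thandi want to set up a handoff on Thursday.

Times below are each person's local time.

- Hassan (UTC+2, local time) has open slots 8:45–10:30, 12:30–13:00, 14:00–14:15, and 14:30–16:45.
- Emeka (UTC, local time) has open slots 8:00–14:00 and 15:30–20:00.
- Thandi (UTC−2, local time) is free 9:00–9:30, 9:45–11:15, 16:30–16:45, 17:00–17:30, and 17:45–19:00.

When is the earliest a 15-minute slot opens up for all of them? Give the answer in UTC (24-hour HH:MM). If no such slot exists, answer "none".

Hassan → UTC: 06:45–08:30, 10:30–11:00, 12:00–12:15, 12:30–14:45.
Emeka → UTC: 08:00–14:00, 15:30–20:00.
Thandi → UTC: 11:00–11:30, 11:45–13:15, 18:30–18:45, 19:00–19:30, 19:45–21:00.
Hassan ∩ Emeka: 08:00–08:30, 10:30–11:00, 12:00–12:15, 12:30–14:00.
Hassan ∩ Emeka ∩ Thandi: 12:00–12:15, 12:30–13:15.
Windows ≥ 15 min: 12:00–12:15, 12:30–13:15.
Earliest such window starts at 12:00.

12:00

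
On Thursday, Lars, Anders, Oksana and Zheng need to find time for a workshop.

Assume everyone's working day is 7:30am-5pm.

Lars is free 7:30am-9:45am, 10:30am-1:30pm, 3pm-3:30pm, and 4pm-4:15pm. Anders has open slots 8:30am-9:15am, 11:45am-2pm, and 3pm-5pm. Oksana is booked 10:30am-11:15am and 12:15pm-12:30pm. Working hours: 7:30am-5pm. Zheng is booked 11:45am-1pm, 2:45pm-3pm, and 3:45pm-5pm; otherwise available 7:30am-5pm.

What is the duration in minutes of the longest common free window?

45 minutes

Oksana free within 07:30–17:00: 07:30–10:30, 11:15–12:15, 12:30–17:00.
Zheng free within 07:30–17:00: 07:30–11:45, 13:00–14:45, 15:00–15:45.
Lars ∩ Anders: 08:30–09:15, 11:45–13:30, 15:00–15:30, 16:00–16:15.
Lars ∩ Anders ∩ Oksana: 08:30–09:15, 11:45–12:15, 12:30–13:30, 15:00–15:30, 16:00–16:15.
Lars ∩ Anders ∩ Oksana ∩ Zheng: 08:30–09:15, 13:00–13:30, 15:00–15:30.
Common window lengths: 45, 30, 30 min; longest is 45.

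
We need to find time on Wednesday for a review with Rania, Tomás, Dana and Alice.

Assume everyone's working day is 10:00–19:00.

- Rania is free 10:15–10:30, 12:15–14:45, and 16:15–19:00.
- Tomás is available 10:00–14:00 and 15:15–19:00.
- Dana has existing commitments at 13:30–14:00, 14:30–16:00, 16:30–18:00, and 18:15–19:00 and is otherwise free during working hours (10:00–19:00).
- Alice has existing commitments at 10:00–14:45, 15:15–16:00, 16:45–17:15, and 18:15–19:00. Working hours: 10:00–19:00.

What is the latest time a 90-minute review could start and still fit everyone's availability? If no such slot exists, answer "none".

none

Dana free within 10:00–19:00: 10:00–13:30, 14:00–14:30, 16:00–16:30, 18:00–18:15.
Alice free within 10:00–19:00: 14:45–15:15, 16:00–16:45, 17:15–18:15.
Rania ∩ Tomás: 10:15–10:30, 12:15–14:00, 16:15–19:00.
Rania ∩ Tomás ∩ Dana: 10:15–10:30, 12:15–13:30, 16:15–16:30, 18:00–18:15.
Rania ∩ Tomás ∩ Dana ∩ Alice: 16:15–16:30, 18:00–18:15.
Windows ≥ 90 min: (none).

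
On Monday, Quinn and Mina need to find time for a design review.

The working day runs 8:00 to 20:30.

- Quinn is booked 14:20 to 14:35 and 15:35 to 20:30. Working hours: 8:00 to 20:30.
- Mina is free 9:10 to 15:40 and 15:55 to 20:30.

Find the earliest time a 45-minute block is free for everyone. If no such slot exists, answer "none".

09:10

Quinn free within 08:00–20:30: 08:00–14:20, 14:35–15:35.
Quinn ∩ Mina: 09:10–14:20, 14:35–15:35.
Windows ≥ 45 min: 09:10–14:20, 14:35–15:35.
Earliest such window starts at 09:10.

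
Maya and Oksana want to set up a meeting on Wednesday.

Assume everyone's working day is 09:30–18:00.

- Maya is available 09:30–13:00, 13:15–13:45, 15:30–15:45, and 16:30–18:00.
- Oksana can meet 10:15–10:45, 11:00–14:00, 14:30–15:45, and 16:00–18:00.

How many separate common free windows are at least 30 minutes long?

Maya ∩ Oksana: 10:15–10:45, 11:00–13:00, 13:15–13:45, 15:30–15:45, 16:30–18:00.
Windows ≥ 30 min: 10:15–10:45, 11:00–13:00, 13:15–13:45, 16:30–18:00.
That's 4 windows.

4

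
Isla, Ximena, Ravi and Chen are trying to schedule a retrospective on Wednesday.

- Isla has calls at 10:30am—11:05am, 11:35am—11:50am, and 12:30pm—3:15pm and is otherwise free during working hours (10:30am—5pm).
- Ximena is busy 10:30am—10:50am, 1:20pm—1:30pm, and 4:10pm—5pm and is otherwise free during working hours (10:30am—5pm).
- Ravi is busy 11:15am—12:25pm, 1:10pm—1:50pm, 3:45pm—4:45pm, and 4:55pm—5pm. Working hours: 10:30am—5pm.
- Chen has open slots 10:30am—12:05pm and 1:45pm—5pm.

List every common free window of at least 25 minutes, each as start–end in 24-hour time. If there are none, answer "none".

Isla free within 10:30–17:00: 11:05–11:35, 11:50–12:30, 15:15–17:00.
Ximena free within 10:30–17:00: 10:50–13:20, 13:30–16:10.
Ravi free within 10:30–17:00: 10:30–11:15, 12:25–13:10, 13:50–15:45, 16:45–16:55.
Isla ∩ Ximena: 11:05–11:35, 11:50–12:30, 15:15–16:10.
Isla ∩ Ximena ∩ Ravi: 11:05–11:15, 12:25–12:30, 15:15–15:45.
Isla ∩ Ximena ∩ Ravi ∩ Chen: 11:05–11:15, 15:15–15:45.
Windows ≥ 25 min: 15:15–15:45.

15:15–15:45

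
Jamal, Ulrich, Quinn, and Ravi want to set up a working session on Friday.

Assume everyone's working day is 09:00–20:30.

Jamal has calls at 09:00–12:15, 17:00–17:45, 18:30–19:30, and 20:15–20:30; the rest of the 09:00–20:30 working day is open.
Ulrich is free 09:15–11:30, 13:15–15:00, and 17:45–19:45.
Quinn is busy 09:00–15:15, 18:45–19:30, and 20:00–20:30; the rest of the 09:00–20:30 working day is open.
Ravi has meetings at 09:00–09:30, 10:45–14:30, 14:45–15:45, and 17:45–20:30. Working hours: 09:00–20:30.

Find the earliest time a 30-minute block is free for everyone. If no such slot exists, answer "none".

Jamal free within 09:00–20:30: 12:15–17:00, 17:45–18:30, 19:30–20:15.
Quinn free within 09:00–20:30: 15:15–18:45, 19:30–20:00.
Ravi free within 09:00–20:30: 09:30–10:45, 14:30–14:45, 15:45–17:45.
Jamal ∩ Ulrich: 13:15–15:00, 17:45–18:30, 19:30–19:45.
Jamal ∩ Ulrich ∩ Quinn: 17:45–18:30, 19:30–19:45.
Jamal ∩ Ulrich ∩ Quinn ∩ Ravi: (none).
Windows ≥ 30 min: (none).

none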